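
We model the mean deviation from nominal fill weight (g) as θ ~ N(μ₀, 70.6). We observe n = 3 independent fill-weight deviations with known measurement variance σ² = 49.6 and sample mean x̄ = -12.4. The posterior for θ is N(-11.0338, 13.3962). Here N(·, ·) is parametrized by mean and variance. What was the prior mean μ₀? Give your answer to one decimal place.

μ₀ = -5.2

The posterior mean is a precision-weighted average: μ_n = (τ₀μ₀ + τ_data·x̄)/(τ₀+τ_data), with τ₀=1/σ₀² and τ_data=n/σ².
Here τ₀ = 1/70.6 = 0.014164 and τ_data = 3/49.6 = 0.060484, so τ_n = 0.074648.
Rearranging for μ₀: μ₀ = (μ_n·τ_n − τ_data·x̄)/τ₀ = (-11.0338·0.074648 − 0.060484·-12.4) / 0.014164 = -0.073650/0.014164 ≈ -5.2.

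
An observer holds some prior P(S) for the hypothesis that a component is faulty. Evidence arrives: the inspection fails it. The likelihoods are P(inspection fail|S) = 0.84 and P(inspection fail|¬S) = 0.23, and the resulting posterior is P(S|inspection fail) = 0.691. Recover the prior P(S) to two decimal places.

P(S) = 0.38

In odds form, posterior odds = prior odds × likelihood ratio, so prior odds = posterior odds ÷ LR.
Posterior odds = 0.691/(1−0.691) = 2.2362. LR = 0.84/0.23 = 3.6522.
Prior odds = 2.2362/3.6522 = 0.6123, so P(S) = 0.6123/(1+0.6123) ≈ 0.38.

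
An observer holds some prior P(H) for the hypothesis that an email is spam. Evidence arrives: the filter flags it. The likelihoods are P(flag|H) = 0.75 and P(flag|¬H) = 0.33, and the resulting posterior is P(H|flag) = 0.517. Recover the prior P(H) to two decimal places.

In odds form, posterior odds = prior odds × likelihood ratio, so prior odds = posterior odds ÷ LR.
Posterior odds = 0.517/(1−0.517) = 1.0704. LR = 0.75/0.33 = 2.2727.
Prior odds = 1.0704/2.2727 = 0.4710, so P(H) = 0.4710/(1+0.4710) ≈ 0.32.

P(H) = 0.32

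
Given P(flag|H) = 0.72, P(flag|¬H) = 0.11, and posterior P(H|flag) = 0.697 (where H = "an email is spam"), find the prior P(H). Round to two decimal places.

Bayes' rule in odds form gives O(H|E) = O(H)·[P(E|H)/P(E|¬H)], hence O(H) = O(H|E)/LR.
Posterior odds = 0.697/(1−0.697) = 2.3003. LR = 0.72/0.11 = 6.5455.
Prior odds = 2.3003/6.5455 = 0.3514, so P(H) = 0.3514/(1+0.3514) ≈ 0.26.

P(H) = 0.26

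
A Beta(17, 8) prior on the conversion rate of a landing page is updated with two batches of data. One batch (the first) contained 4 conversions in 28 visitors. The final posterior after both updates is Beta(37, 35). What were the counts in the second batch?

16 conversions and 3 bounces

Because Beta–binomial updating is additive in the counts, the combined data contributed (α_post−α_prior, β_post−β_prior) successes and failures.
Total across both batches: 37−17=20 conversions, 35−8=27 bounces.
Subtract the first batch: 20−4=16 conversions and 27−24=3 bounces.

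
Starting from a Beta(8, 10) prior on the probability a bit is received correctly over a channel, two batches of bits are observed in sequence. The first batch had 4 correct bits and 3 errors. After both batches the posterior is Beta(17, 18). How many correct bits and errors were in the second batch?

5 correct bits and 5 errors

Sequential conjugate updates are equivalent to a single update on the pooled data, so total successes = posterior α − prior α and total failures = posterior β − prior β.
Total across both batches: 17−8=9 correct bits, 18−10=8 errors.
Subtract the first batch: 9−4=5 correct bits and 8−3=5 errors.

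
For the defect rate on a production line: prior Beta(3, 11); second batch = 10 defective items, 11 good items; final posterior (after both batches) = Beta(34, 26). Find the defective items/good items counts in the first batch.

21 defective items and 4 good items

Sequential conjugate updates are equivalent to a single update on the pooled data, so total successes = posterior α − prior α and total failures = posterior β − prior β.
Total across both batches: 34−3=31 defective items, 26−11=15 good items.
Subtract the second batch: 31−10=21 defective items and 15−11=4 good items.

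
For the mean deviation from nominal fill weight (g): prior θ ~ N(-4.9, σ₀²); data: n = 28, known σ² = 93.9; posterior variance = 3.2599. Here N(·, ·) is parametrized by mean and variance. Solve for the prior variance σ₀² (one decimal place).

Posterior precision equals prior precision plus data precision: 1/σ_n² = 1/σ₀² + n/σ².
So 1/σ₀² = 1/3.2599 − 28/93.9 = 0.306758 − 0.298190 = 0.008568.
Hence σ₀² = 1/0.008568 ≈ 116.7.

σ₀² = 116.7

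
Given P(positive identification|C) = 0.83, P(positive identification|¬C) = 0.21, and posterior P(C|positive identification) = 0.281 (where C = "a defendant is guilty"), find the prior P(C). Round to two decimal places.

In odds form, posterior odds = prior odds × likelihood ratio, so prior odds = posterior odds ÷ LR.
Posterior odds = 0.281/(1−0.281) = 0.3908. LR = 0.83/0.21 = 3.9524.
Prior odds = 0.3908/3.9524 = 0.0989, so P(C) = 0.0989/(1+0.0989) ≈ 0.09.

P(C) = 0.09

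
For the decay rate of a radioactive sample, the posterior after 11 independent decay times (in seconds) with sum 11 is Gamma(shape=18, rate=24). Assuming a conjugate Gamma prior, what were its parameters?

Gamma–exponential conjugacy: posterior shape = α + n, posterior rate = β + Σtᵢ.
So α = 18 − 11 = 7 and β = 24 − 11 = 13.

Gamma(shape=7, rate=13)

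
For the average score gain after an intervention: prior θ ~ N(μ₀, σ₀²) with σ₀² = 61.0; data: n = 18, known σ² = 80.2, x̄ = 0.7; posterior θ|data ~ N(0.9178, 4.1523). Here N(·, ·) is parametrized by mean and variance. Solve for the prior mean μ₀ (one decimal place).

μ₀ = 3.9

The posterior mean is a precision-weighted average: μ_n = (τ₀μ₀ + τ_data·x̄)/(τ₀+τ_data), with τ₀=1/σ₀² and τ_data=n/σ².
Here τ₀ = 1/61.0 = 0.016393 and τ_data = 18/80.2 = 0.224439, so τ_n = 0.240832.
Rearranging for μ₀: μ₀ = (μ_n·τ_n − τ_data·x̄)/τ₀ = (0.9178·0.240832 − 0.224439·0.7) / 0.016393 = 0.063928/0.016393 ≈ 3.9.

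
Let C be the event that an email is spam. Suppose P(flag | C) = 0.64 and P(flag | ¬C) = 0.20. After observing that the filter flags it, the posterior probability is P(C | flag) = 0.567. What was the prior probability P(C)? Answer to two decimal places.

P(C) = 0.29

Bayes' rule in odds form gives O(C|E) = O(C)·[P(E|C)/P(E|¬C)], hence O(C) = O(C|E)/LR.
Posterior odds = 0.567/(1−0.567) = 1.3095. LR = 0.64/0.20 = 3.2000.
Prior odds = 1.3095/3.2000 = 0.4092, so P(C) = 0.4092/(1+0.4092) ≈ 0.29.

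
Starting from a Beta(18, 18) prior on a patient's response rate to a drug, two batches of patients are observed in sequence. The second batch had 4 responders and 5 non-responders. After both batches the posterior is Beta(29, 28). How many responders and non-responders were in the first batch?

7 responders and 5 non-responders

Sequential conjugate updates are equivalent to a single update on the pooled data, so total successes = posterior α − prior α and total failures = posterior β − prior β.
Total across both batches: 29−18=11 responders, 28−18=10 non-responders.
Subtract the second batch: 11−4=7 responders and 10−5=5 non-responders.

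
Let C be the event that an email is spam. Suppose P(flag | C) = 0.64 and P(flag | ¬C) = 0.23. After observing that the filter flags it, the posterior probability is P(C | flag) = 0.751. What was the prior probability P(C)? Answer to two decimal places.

In odds form, posterior odds = prior odds × likelihood ratio, so prior odds = posterior odds ÷ LR.
Posterior odds = 0.751/(1−0.751) = 3.0161. LR = 0.64/0.23 = 2.7826.
Prior odds = 3.0161/2.7826 = 1.0839, so P(C) = 1.0839/(1+1.0839) ≈ 0.52.

P(C) = 0.52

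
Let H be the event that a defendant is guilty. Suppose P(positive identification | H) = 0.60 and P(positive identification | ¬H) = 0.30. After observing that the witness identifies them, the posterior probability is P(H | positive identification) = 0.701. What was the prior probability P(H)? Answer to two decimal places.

P(H) = 0.54

In odds form, posterior odds = prior odds × likelihood ratio, so prior odds = posterior odds ÷ LR.
Posterior odds = 0.701/(1−0.701) = 2.3445. LR = 0.60/0.30 = 2.0000.
Prior odds = 2.3445/2.0000 = 1.1723, so P(H) = 1.1723/(1+1.1723) ≈ 0.54.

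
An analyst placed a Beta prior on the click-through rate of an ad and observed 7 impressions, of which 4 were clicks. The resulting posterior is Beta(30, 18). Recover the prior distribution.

Beta(26, 15)

Under Beta–binomial conjugacy the posterior parameters are (a+s, b+f).
So a = 30 − 4 = 26 and b = 18 − 3 = 15.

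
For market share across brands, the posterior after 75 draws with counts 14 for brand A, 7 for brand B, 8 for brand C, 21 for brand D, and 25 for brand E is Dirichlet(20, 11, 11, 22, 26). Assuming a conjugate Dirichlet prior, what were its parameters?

For a Dirichlet(α) prior with multinomial counts c, the posterior is Dirichlet(α + c) componentwise.
Subtract each count from the matching posterior parameter: 20−14=6, 11−7=4, 11−8=3, 22−21=1, 26−25=1.

Dirichlet(6, 4, 3, 1, 1)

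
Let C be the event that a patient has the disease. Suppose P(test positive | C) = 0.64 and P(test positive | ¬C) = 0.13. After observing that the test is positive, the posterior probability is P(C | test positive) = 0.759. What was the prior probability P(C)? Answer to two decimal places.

Bayes' rule in odds form gives O(C|E) = O(C)·[P(E|C)/P(E|¬C)], hence O(C) = O(C|E)/LR.
Posterior odds = 0.759/(1−0.759) = 3.1494. LR = 0.64/0.13 = 4.9231.
Prior odds = 3.1494/4.9231 = 0.6397, so P(C) = 0.6397/(1+0.6397) ≈ 0.39.

P(C) = 0.39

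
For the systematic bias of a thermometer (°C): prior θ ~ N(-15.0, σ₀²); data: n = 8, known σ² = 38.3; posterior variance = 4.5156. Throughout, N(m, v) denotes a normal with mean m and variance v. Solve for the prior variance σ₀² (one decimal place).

Posterior precision equals prior precision plus data precision: 1/σ_n² = 1/σ₀² + n/σ².
So 1/σ₀² = 1/4.5156 − 8/38.3 = 0.221455 − 0.208877 = 0.012578.
Hence σ₀² = 1/0.012578 ≈ 79.5.

σ₀² = 79.5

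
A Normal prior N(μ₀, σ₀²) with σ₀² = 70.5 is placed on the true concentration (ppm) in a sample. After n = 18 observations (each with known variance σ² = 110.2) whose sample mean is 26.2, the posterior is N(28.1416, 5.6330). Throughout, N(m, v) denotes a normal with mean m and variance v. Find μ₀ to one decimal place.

With known observation variance, the Normal–Normal posterior has precision τ_n = τ₀ + n/σ² and mean μ_n = (τ₀μ₀ + (n/σ²)x̄)/τ_n.
Here τ₀ = 1/70.5 = 0.014184 and τ_data = 18/110.2 = 0.163339, so τ_n = 0.177523.
Rearranging for μ₀: μ₀ = (μ_n·τ_n − τ_data·x̄)/τ₀ = (28.1416·0.177523 − 0.163339·26.2) / 0.014184 = 0.716299/0.014184 ≈ 50.5.

μ₀ = 50.5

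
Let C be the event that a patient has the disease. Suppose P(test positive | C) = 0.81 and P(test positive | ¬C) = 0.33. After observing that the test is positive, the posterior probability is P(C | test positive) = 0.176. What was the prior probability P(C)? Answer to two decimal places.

In odds form, posterior odds = prior odds × likelihood ratio, so prior odds = posterior odds ÷ LR.
Posterior odds = 0.176/(1−0.176) = 0.2136. LR = 0.81/0.33 = 2.4545.
Prior odds = 0.2136/2.4545 = 0.0870, so P(C) = 0.0870/(1+0.0870) ≈ 0.08.

P(C) = 0.08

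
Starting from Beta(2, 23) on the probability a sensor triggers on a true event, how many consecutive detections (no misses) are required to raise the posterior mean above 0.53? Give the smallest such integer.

After k detections and 0 misses the posterior is Beta(2+k, 23), with mean (2+k)/(2+23+k).
Set (2+k)/(25+k) > 0.53 and solve: k > (0.53·25 − 2)/(1 − 0.53) = 23.936.
The smallest integer exceeding 23.936 is 24, and checking k=24: (26)/(49) = 0.5306 > 0.53.

k = 24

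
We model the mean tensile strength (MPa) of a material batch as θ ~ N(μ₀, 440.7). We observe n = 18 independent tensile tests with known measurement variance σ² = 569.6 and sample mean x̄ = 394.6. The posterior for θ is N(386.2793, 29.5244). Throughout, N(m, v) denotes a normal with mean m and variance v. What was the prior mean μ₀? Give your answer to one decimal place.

The posterior mean is a precision-weighted average: μ_n = (τ₀μ₀ + τ_data·x̄)/(τ₀+τ_data), with τ₀=1/σ₀² and τ_data=n/σ².
Here τ₀ = 1/440.7 = 0.002269 and τ_data = 18/569.6 = 0.031601, so τ_n = 0.033870.
Rearranging for μ₀: μ₀ = (μ_n·τ_n − τ_data·x̄)/τ₀ = (386.2793·0.033870 − 0.031601·394.6) / 0.002269 = 0.613525/0.002269 ≈ 270.4.

μ₀ = 270.4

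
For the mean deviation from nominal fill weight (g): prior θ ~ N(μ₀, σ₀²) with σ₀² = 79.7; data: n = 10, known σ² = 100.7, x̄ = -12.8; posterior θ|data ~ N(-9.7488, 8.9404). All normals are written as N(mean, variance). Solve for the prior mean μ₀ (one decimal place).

μ₀ = 14.4

With known observation variance, the Normal–Normal posterior has precision τ_n = τ₀ + n/σ² and mean μ_n = (τ₀μ₀ + (n/σ²)x̄)/τ_n.
Here τ₀ = 1/79.7 = 0.012547 and τ_data = 10/100.7 = 0.099305, so τ_n = 0.111852.
Rearranging for μ₀: μ₀ = (μ_n·τ_n − τ_data·x̄)/τ₀ = (-9.7488·0.111852 − 0.099305·-12.8) / 0.012547 = 0.180681/0.012547 ≈ 14.4.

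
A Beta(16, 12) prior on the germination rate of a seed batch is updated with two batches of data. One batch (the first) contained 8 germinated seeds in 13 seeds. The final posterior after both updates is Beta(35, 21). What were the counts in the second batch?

Because Beta–binomial updating is additive in the counts, the combined data contributed (α_post−α_prior, β_post−β_prior) successes and failures.
Total across both batches: 35−16=19 germinated seeds, 21−12=9 non-germinating seeds.
Subtract the first batch: 19−8=11 germinated seeds and 9−5=4 non-germinating seeds.

11 germinated seeds and 4 non-germinating seeds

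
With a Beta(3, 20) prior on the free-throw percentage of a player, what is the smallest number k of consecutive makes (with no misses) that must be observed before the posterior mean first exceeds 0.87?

After k makes and 0 misses the posterior is Beta(3+k, 20), with mean (3+k)/(3+20+k).
Set (3+k)/(23+k) > 0.87 and solve: k > (0.87·23 − 3)/(1 − 0.87) = 130.846.
The smallest integer exceeding 130.846 is 131, and checking k=131: (134)/(154) = 0.8701 > 0.87.

k = 131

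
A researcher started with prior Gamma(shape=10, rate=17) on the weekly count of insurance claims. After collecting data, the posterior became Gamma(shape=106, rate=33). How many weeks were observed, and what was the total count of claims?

n = 16 weeks with total 96 claims

A Gamma(α, β) prior (rate parametrization) on a Poisson rate with n observations summing to S gives posterior Gamma(α+S, β+n).
Matching: Σxᵢ = 106 − 10 = 96 and n = 33 − 17 = 16.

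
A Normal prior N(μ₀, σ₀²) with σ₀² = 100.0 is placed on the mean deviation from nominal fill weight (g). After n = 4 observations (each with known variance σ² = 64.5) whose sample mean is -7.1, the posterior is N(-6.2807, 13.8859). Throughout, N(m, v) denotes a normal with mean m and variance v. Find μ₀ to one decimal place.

μ₀ = -1.2

With known observation variance, the Normal–Normal posterior has precision τ_n = τ₀ + n/σ² and mean μ_n = (τ₀μ₀ + (n/σ²)x̄)/τ_n.
Here τ₀ = 1/100.0 = 0.010000 and τ_data = 4/64.5 = 0.062016, so τ_n = 0.072016.
Rearranging for μ₀: μ₀ = (μ_n·τ_n − τ_data·x̄)/τ₀ = (-6.2807·0.072016 − 0.062016·-7.1) / 0.010000 = -0.011997/0.010000 ≈ -1.2.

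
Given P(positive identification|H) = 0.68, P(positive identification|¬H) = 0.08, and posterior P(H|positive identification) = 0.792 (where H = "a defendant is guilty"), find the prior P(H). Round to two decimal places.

P(H) = 0.31

In odds form, posterior odds = prior odds × likelihood ratio, so prior odds = posterior odds ÷ LR.
Posterior odds = 0.792/(1−0.792) = 3.8077. LR = 0.68/0.08 = 8.5000.
Prior odds = 3.8077/8.5000 = 0.4480, so P(H) = 0.4480/(1+0.4480) ≈ 0.31.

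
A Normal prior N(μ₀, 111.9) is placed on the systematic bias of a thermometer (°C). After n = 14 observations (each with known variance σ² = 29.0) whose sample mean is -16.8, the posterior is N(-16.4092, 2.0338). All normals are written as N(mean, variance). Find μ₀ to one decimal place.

The posterior mean is a precision-weighted average: μ_n = (τ₀μ₀ + τ_data·x̄)/(τ₀+τ_data), with τ₀=1/σ₀² and τ_data=n/σ².
Here τ₀ = 1/111.9 = 0.008937 and τ_data = 14/29.0 = 0.482759, so τ_n = 0.491696.
Rearranging for μ₀: μ₀ = (μ_n·τ_n − τ_data·x̄)/τ₀ = (-16.4092·0.491696 − 0.482759·-16.8) / 0.008937 = 0.042013/0.008937 ≈ 4.7.

μ₀ = 4.7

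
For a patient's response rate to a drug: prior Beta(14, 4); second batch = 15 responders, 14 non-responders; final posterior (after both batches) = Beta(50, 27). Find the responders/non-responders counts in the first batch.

21 responders and 9 non-responders

Sequential conjugate updates are equivalent to a single update on the pooled data, so total successes = posterior α − prior α and total failures = posterior β − prior β.
Total across both batches: 50−14=36 responders, 27−4=23 non-responders.
Subtract the second batch: 36−15=21 responders and 23−14=9 non-responders.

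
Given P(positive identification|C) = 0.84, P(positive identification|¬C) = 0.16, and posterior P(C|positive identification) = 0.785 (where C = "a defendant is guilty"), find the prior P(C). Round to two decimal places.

P(C) = 0.41

In odds form, posterior odds = prior odds × likelihood ratio, so prior odds = posterior odds ÷ LR.
Posterior odds = 0.785/(1−0.785) = 3.6512. LR = 0.84/0.16 = 5.2500.
Prior odds = 3.6512/5.2500 = 0.6955, so P(C) = 0.6955/(1+0.6955) ≈ 0.41.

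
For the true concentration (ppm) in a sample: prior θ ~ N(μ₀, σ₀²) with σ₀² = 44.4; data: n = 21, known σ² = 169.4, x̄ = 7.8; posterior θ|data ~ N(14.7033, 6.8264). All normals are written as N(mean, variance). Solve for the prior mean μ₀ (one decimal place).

The posterior mean is a precision-weighted average: μ_n = (τ₀μ₀ + τ_data·x̄)/(τ₀+τ_data), with τ₀=1/σ₀² and τ_data=n/σ².
Here τ₀ = 1/44.4 = 0.022523 and τ_data = 21/169.4 = 0.123967, so τ_n = 0.146490.
Rearranging for μ₀: μ₀ = (μ_n·τ_n − τ_data·x̄)/τ₀ = (14.7033·0.146490 − 0.123967·7.8) / 0.022523 = 1.186944/0.022523 ≈ 52.7.

μ₀ = 52.7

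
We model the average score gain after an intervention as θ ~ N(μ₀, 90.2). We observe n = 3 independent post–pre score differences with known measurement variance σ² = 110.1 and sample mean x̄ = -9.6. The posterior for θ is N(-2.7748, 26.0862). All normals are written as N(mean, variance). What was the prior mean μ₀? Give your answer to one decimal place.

With known observation variance, the Normal–Normal posterior has precision τ_n = τ₀ + n/σ² and mean μ_n = (τ₀μ₀ + (n/σ²)x̄)/τ_n.
Here τ₀ = 1/90.2 = 0.011086 and τ_data = 3/110.1 = 0.027248, so τ_n = 0.038334.
Rearranging for μ₀: μ₀ = (μ_n·τ_n − τ_data·x̄)/τ₀ = (-2.7748·0.038334 − 0.027248·-9.6) / 0.011086 = 0.155212/0.011086 ≈ 14.0.

μ₀ = 14.0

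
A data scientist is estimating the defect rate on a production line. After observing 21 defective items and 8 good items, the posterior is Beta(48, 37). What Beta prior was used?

Beta(27, 29)

A Beta(α, β) prior with s successes and f failures in binomial data gives a Beta(α+s, β+f) posterior.
Subtract the data counts: 48−21=27, 37−8=29.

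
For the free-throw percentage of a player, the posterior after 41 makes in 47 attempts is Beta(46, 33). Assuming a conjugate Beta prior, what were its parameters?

A Beta(α, β) prior with s successes and f failures in binomial data gives a Beta(α+s, β+f) posterior.
Subtract the data counts: 46−41=5, 33−6=27.

Beta(5, 27)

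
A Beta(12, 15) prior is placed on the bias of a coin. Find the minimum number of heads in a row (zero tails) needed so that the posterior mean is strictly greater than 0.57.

After k heads and 0 tails the posterior is Beta(12+k, 15), with mean (12+k)/(12+15+k).
Set (12+k)/(27+k) > 0.57 and solve: k > (0.57·27 − 12)/(1 − 0.57) = 7.884.
The smallest integer exceeding 7.884 is 8.

k = 8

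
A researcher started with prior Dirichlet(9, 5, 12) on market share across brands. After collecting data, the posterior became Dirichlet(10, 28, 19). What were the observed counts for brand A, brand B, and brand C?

counts (1, 23, 7)

For a Dirichlet(α) prior with multinomial counts c, the posterior is Dirichlet(α + c) componentwise.
Counts are posterior − prior componentwise: 10−9=1, 28−5=23, 19−12=7.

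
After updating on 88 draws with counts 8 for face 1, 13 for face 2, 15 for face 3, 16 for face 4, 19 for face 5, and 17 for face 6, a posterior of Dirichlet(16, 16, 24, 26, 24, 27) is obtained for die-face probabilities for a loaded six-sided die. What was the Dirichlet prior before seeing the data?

Dirichlet(8, 3, 9, 10, 5, 10)

For a Dirichlet(α) prior with multinomial counts c, the posterior is Dirichlet(α + c) componentwise.
Subtract each count from the matching posterior parameter: 16−8=8, 16−13=3, 24−15=9, 26−16=10, 24−19=5, 27−17=10.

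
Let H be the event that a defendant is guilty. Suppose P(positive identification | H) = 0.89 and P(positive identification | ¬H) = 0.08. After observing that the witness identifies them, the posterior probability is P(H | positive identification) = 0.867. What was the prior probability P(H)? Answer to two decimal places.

Bayes' rule in odds form gives O(H|E) = O(H)·[P(E|H)/P(E|¬H)], hence O(H) = O(H|E)/LR.
Posterior odds = 0.867/(1−0.867) = 6.5188. LR = 0.89/0.08 = 11.1250.
Prior odds = 6.5188/11.1250 = 0.5860, so P(H) = 0.5860/(1+0.5860) ≈ 0.37.

P(H) = 0.37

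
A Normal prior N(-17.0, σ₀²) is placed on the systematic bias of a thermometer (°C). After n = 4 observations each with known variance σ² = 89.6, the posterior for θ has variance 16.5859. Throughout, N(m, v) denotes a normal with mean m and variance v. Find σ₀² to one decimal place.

Posterior precision equals prior precision plus data precision: 1/σ_n² = 1/σ₀² + n/σ².
So 1/σ₀² = 1/16.5859 − 4/89.6 = 0.060292 − 0.044643 = 0.015649.
Hence σ₀² = 1/0.015649 ≈ 63.9.

σ₀² = 63.9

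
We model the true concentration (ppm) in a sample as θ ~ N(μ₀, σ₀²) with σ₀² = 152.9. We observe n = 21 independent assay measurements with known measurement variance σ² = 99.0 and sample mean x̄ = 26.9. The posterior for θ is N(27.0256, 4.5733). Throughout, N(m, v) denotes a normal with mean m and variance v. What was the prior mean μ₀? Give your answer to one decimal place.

μ₀ = 31.1

The posterior mean is a precision-weighted average: μ_n = (τ₀μ₀ + τ_data·x̄)/(τ₀+τ_data), with τ₀=1/σ₀² and τ_data=n/σ².
Here τ₀ = 1/152.9 = 0.006540 and τ_data = 21/99.0 = 0.212121, so τ_n = 0.218661.
Rearranging for μ₀: μ₀ = (μ_n·τ_n − τ_data·x̄)/τ₀ = (27.0256·0.218661 − 0.212121·26.9) / 0.006540 = 0.203390/0.006540 ≈ 31.1.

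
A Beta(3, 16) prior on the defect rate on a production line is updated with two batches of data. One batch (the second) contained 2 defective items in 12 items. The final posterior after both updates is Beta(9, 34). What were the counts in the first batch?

Sequential conjugate updates are equivalent to a single update on the pooled data, so total successes = posterior α − prior α and total failures = posterior β − prior β.
Total across both batches: 9−3=6 defective items, 34−16=18 good items.
Subtract the second batch: 6−2=4 defective items and 18−10=8 good items.

4 defective items and 8 good items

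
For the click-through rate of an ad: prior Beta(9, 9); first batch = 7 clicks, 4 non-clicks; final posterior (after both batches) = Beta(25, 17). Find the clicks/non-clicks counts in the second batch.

Sequential conjugate updates are equivalent to a single update on the pooled data, so total successes = posterior α − prior α and total failures = posterior β − prior β.
Total across both batches: 25−9=16 clicks, 17−9=8 non-clicks.
Subtract the first batch: 16−7=9 clicks and 8−4=4 non-clicks.

9 clicks and 4 non-clicks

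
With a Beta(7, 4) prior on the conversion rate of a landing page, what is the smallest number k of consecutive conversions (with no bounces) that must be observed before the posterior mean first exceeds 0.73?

After k conversions and 0 bounces the posterior is Beta(7+k, 4), with mean (7+k)/(7+4+k).
Set (7+k)/(11+k) > 0.73 and solve: k > (0.73·11 − 7)/(1 − 0.73) = 3.815.
The smallest integer exceeding 3.815 is 4.

k = 4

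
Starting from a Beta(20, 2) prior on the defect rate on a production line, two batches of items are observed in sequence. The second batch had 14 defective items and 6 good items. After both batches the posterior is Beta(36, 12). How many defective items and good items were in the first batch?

2 defective items and 4 good items

Sequential conjugate updates are equivalent to a single update on the pooled data, so total successes = posterior α − prior α and total failures = posterior β − prior β.
Total across both batches: 36−20=16 defective items, 12−2=10 good items.
Subtract the second batch: 16−14=2 defective items and 10−6=4 good items.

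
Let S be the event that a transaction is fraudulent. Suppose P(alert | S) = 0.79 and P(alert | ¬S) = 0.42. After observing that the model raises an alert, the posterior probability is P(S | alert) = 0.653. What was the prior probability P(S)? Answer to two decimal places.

P(S) = 0.50

In odds form, posterior odds = prior odds × likelihood ratio, so prior odds = posterior odds ÷ LR.
Posterior odds = 0.653/(1−0.653) = 1.8818. LR = 0.79/0.42 = 1.8810.
Prior odds = 1.8818/1.8810 = 1.0004, so P(S) = 1.0004/(1+1.0004) ≈ 0.50.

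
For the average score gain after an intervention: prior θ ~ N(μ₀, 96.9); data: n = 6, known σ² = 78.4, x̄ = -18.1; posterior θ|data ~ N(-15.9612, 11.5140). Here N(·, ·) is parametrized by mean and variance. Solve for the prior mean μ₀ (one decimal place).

μ₀ = -0.1

The posterior mean is a precision-weighted average: μ_n = (τ₀μ₀ + τ_data·x̄)/(τ₀+τ_data), with τ₀=1/σ₀² and τ_data=n/σ².
Here τ₀ = 1/96.9 = 0.010320 and τ_data = 6/78.4 = 0.076531, so τ_n = 0.086851.
Rearranging for μ₀: μ₀ = (μ_n·τ_n − τ_data·x̄)/τ₀ = (-15.9612·0.086851 − 0.076531·-18.1) / 0.010320 = -0.001035/0.010320 ≈ -0.1.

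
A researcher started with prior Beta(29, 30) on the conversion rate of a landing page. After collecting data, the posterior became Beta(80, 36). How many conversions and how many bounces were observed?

A Beta(α, β) prior with s successes and f failures in binomial data gives a Beta(α+s, β+f) posterior.
Match parameters: s=80−29=51, f=36−30=6.

51 conversions and 6 bounces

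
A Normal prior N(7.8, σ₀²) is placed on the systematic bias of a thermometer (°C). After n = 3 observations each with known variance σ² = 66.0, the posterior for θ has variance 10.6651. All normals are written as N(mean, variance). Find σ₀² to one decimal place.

σ₀² = 20.7

Posterior precision equals prior precision plus data precision: 1/σ_n² = 1/σ₀² + n/σ².
So 1/σ₀² = 1/10.6651 − 3/66.0 = 0.093764 − 0.045455 = 0.048309.
Hence σ₀² = 1/0.048309 ≈ 20.7.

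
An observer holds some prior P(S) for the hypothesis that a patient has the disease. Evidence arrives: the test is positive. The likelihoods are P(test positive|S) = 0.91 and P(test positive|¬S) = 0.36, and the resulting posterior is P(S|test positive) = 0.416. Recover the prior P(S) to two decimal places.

In odds form, posterior odds = prior odds × likelihood ratio, so prior odds = posterior odds ÷ LR.
Posterior odds = 0.416/(1−0.416) = 0.7123. LR = 0.91/0.36 = 2.5278.
Prior odds = 0.7123/2.5278 = 0.2818, so P(S) = 0.2818/(1+0.2818) ≈ 0.22.

P(S) = 0.22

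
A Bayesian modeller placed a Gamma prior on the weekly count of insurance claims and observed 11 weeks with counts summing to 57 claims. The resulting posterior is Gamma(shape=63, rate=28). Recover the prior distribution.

A Gamma(α, β) prior (rate parametrization) on a Poisson rate with n observations summing to S gives posterior Gamma(α+S, β+n).
So α = 63 − 57 = 6 and β = 28 − 11 = 17.

Gamma(shape=6, rate=17)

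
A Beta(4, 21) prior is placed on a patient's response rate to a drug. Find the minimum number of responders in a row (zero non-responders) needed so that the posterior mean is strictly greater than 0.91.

k = 209

After k responders and 0 non-responders the posterior is Beta(4+k, 21), with mean (4+k)/(4+21+k).
Set (4+k)/(25+k) > 0.91 and solve: k > (0.91·25 − 4)/(1 − 0.91) = 208.333.
The smallest integer exceeding 208.333 is 209.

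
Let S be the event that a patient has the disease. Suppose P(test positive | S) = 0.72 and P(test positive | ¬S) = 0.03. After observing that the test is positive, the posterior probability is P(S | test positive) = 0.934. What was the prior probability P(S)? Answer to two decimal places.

P(S) = 0.37

In odds form, posterior odds = prior odds × likelihood ratio, so prior odds = posterior odds ÷ LR.
Posterior odds = 0.934/(1−0.934) = 14.1515. LR = 0.72/0.03 = 24.0000.
Prior odds = 14.1515/24.0000 = 0.5896, so P(S) = 0.5896/(1+0.5896) ≈ 0.37.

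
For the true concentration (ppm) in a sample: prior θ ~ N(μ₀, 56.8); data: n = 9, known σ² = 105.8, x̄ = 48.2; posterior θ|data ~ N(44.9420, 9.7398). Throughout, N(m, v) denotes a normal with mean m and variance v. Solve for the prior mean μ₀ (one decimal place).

With known observation variance, the Normal–Normal posterior has precision τ_n = τ₀ + n/σ² and mean μ_n = (τ₀μ₀ + (n/σ²)x̄)/τ_n.
Here τ₀ = 1/56.8 = 0.017606 and τ_data = 9/105.8 = 0.085066, so τ_n = 0.102672.
Rearranging for μ₀: μ₀ = (μ_n·τ_n − τ_data·x̄)/τ₀ = (44.9420·0.102672 − 0.085066·48.2) / 0.017606 = 0.514104/0.017606 ≈ 29.2.

μ₀ = 29.2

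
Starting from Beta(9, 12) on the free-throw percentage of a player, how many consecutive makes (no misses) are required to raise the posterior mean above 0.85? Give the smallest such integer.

After k makes and 0 misses the posterior is Beta(9+k, 12), with mean (9+k)/(9+12+k).
Set (9+k)/(21+k) > 0.85 and solve: k > (0.85·21 − 9)/(1 − 0.85) = 59.000.
The smallest integer exceeding 59.000 is 60, and checking k=60: (69)/(81) = 0.8519 > 0.85.

k = 60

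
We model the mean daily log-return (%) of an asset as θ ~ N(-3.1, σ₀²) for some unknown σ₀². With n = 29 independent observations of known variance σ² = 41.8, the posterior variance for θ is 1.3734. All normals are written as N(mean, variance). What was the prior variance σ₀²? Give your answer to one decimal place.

σ₀² = 29.1

For the Normal–Normal model with known σ², precisions add: τ_n = τ₀ + n/σ².
So 1/σ₀² = 1/1.3734 − 29/41.8 = 0.728120 − 0.693780 = 0.034340.
Hence σ₀² = 1/0.034340 ≈ 29.1.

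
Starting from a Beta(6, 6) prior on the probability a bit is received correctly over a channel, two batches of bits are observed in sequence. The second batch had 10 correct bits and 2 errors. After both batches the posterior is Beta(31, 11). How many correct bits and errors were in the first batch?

15 correct bits and 3 errors

Because Beta–binomial updating is additive in the counts, the combined data contributed (α_post−α_prior, β_post−β_prior) successes and failures.
Total across both batches: 31−6=25 correct bits, 11−6=5 errors.
Subtract the second batch: 25−10=15 correct bits and 5−2=3 errors.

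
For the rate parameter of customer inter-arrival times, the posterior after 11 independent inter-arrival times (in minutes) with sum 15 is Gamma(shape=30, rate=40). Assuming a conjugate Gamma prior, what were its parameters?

Gamma(shape=19, rate=25)

Gamma–exponential conjugacy: posterior shape = α + n, posterior rate = β + Σtᵢ.
So α = 30 − 11 = 19 and β = 40 − 15 = 25.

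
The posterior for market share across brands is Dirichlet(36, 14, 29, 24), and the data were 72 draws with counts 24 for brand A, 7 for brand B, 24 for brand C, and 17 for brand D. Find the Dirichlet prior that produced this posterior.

Dirichlet(12, 7, 5, 7)

For a Dirichlet(α) prior with multinomial counts c, the posterior is Dirichlet(α + c) componentwise.
Subtract each count from the matching posterior parameter: 36−24=12, 14−7=7, 29−24=5, 24−17=7.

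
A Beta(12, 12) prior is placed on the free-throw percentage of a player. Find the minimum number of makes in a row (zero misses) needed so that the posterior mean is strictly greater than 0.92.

k = 127

After k makes and 0 misses the posterior is Beta(12+k, 12), with mean (12+k)/(12+12+k).
Set (12+k)/(24+k) > 0.92 and solve: k > (0.92·24 − 12)/(1 − 0.92) = 126.000.
The smallest integer exceeding 126.000 is 127.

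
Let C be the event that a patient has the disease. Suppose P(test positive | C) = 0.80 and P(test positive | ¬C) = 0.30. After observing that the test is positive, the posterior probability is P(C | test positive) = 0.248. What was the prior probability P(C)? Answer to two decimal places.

Bayes' rule in odds form gives O(C|E) = O(C)·[P(E|C)/P(E|¬C)], hence O(C) = O(C|E)/LR.
Posterior odds = 0.248/(1−0.248) = 0.3298. LR = 0.80/0.30 = 2.6667.
Prior odds = 0.3298/2.6667 = 0.1237, so P(C) = 0.1237/(1+0.1237) ≈ 0.11.

P(C) = 0.11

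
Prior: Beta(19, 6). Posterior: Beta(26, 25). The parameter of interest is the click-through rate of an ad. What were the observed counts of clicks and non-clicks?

Under Beta–binomial conjugacy the posterior parameters are (α+s, β+f).
Match parameters: s=26−19=7, f=25−6=19.

7 clicks and 19 non-clicks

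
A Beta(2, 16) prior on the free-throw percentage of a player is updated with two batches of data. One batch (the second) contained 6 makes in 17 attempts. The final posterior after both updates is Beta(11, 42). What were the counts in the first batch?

3 makes and 15 misses

Because Beta–binomial updating is additive in the counts, the combined data contributed (α_post−α_prior, β_post−β_prior) successes and failures.
Total across both batches: 11−2=9 makes, 42−16=26 misses.
Subtract the second batch: 9−6=3 makes and 26−11=15 misses.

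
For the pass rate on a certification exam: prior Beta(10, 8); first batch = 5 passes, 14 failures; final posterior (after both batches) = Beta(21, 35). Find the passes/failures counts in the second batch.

Because Beta–binomial updating is additive in the counts, the combined data contributed (α_post−α_prior, β_post−β_prior) successes and failures.
Total across both batches: 21−10=11 passes, 35−8=27 failures.
Subtract the first batch: 11−5=6 passes and 27−14=13 failures.

6 passes and 13 failures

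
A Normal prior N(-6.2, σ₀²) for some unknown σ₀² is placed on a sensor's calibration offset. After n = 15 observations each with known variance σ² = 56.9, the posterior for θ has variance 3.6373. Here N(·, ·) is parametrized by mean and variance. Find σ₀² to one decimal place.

σ₀² = 88.4

For the Normal–Normal model with known σ², precisions add: τ_n = τ₀ + n/σ².
So 1/σ₀² = 1/3.6373 − 15/56.9 = 0.274929 − 0.263620 = 0.011309.
Hence σ₀² = 1/0.011309 ≈ 88.4.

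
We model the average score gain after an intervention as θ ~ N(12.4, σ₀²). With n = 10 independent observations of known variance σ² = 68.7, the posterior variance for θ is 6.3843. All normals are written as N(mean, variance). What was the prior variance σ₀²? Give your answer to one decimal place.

Posterior precision equals prior precision plus data precision: 1/σ_n² = 1/σ₀² + n/σ².
So 1/σ₀² = 1/6.3843 − 10/68.7 = 0.156634 − 0.145560 = 0.011074.
Hence σ₀² = 1/0.011074 ≈ 90.3.

σ₀² = 90.3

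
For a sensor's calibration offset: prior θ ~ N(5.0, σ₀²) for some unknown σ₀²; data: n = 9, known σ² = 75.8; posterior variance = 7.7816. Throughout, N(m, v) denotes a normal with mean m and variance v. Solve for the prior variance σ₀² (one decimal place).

Posterior precision equals prior precision plus data precision: 1/σ_n² = 1/σ₀² + n/σ².
So 1/σ₀² = 1/7.7816 − 9/75.8 = 0.128508 − 0.118734 = 0.009774.
Hence σ₀² = 1/0.009774 ≈ 102.3.

σ₀² = 102.3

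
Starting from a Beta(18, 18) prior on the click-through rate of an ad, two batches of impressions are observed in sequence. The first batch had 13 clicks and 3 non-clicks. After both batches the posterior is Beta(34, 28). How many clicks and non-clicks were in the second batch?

3 clicks and 7 non-clicks

Because Beta–binomial updating is additive in the counts, the combined data contributed (α_post−α_prior, β_post−β_prior) successes and failures.
Total across both batches: 34−18=16 clicks, 28−18=10 non-clicks.
Subtract the first batch: 16−13=3 clicks and 10−3=7 non-clicks.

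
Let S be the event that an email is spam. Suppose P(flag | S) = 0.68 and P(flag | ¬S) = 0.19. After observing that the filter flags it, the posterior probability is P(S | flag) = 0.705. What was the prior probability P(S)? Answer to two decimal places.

Bayes' rule in odds form gives O(S|E) = O(S)·[P(E|S)/P(E|¬S)], hence O(S) = O(S|E)/LR.
Posterior odds = 0.705/(1−0.705) = 2.3898. LR = 0.68/0.19 = 3.5789.
Prior odds = 2.3898/3.5789 = 0.6677, so P(S) = 0.6677/(1+0.6677) ≈ 0.40.

P(S) = 0.40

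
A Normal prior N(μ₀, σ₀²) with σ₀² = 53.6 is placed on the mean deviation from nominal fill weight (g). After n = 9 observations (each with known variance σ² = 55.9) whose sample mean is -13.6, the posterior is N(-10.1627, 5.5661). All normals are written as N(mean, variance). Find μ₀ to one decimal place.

μ₀ = 19.5

With known observation variance, the Normal–Normal posterior has precision τ_n = τ₀ + n/σ² and mean μ_n = (τ₀μ₀ + (n/σ²)x̄)/τ_n.
Here τ₀ = 1/53.6 = 0.018657 and τ_data = 9/55.9 = 0.161002, so τ_n = 0.179659.
Rearranging for μ₀: μ₀ = (μ_n·τ_n − τ_data·x̄)/τ₀ = (-10.1627·0.179659 − 0.161002·-13.6) / 0.018657 = 0.363807/0.018657 ≈ 19.5.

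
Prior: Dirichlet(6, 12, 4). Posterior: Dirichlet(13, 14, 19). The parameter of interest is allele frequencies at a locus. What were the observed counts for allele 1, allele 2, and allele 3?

For a Dirichlet(α) prior with multinomial counts c, the posterior is Dirichlet(α + c) componentwise.
Counts are posterior − prior componentwise: 13−6=7, 14−12=2, 19−4=15.

counts (7, 2, 15)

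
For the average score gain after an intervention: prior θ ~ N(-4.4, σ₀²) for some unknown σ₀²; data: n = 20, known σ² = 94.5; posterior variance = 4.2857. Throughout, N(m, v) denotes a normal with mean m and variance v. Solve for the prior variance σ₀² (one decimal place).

σ₀² = 46.1

For the Normal–Normal model with known σ², precisions add: τ_n = τ₀ + n/σ².
So 1/σ₀² = 1/4.2857 − 20/94.5 = 0.233334 − 0.211640 = 0.021694.
Hence σ₀² = 1/0.021694 ≈ 46.1.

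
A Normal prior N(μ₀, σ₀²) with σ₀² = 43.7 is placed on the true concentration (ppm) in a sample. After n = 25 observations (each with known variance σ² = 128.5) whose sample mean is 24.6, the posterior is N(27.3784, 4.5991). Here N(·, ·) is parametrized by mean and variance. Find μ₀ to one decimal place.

μ₀ = 51.0

With known observation variance, the Normal–Normal posterior has precision τ_n = τ₀ + n/σ² and mean μ_n = (τ₀μ₀ + (n/σ²)x̄)/τ_n.
Here τ₀ = 1/43.7 = 0.022883 and τ_data = 25/128.5 = 0.194553, so τ_n = 0.217436.
Rearranging for μ₀: μ₀ = (μ_n·τ_n − τ_data·x̄)/τ₀ = (27.3784·0.217436 − 0.194553·24.6) / 0.022883 = 1.167046/0.022883 ≈ 51.0.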